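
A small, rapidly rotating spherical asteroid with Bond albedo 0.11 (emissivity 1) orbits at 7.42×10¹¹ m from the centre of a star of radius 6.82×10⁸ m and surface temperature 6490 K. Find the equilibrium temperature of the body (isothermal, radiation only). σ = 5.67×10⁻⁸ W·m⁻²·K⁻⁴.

The star's surface emits σT_*⁴; at distance d the flux is S = σT_*⁴(R_*/d)².
S = 5.67×10⁻⁸·(6490)⁴·(6.82×10⁸/7.42×10¹¹)² = 84.98 W/m².
For an isothermal sphere T⁴ = (1−a)S/(4σ) = 3.335×10⁸ K⁴.

T ≈ 135 K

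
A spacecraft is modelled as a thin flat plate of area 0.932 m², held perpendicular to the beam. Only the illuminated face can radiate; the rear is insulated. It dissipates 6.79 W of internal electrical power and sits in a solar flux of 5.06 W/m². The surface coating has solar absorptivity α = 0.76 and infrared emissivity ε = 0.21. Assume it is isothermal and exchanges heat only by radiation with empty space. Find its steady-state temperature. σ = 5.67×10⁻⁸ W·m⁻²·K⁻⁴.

At steady state, absorbed solar power + internal power = radiated power.
Absorbed: α·S·A_cross = 0.76·5.06·0.9320 = 3.584 W (cross-section A).
Total input = 3.584 + 6.79 = 10.37 W.
Radiated: εσ·A_surf·T⁴ with A_surf = A = 0.9320 m².
T⁴ = 10.37/(0.21·5.67×10⁻⁸·0.9320) = 9.348×10⁸ K⁴.

T ≈ 175 K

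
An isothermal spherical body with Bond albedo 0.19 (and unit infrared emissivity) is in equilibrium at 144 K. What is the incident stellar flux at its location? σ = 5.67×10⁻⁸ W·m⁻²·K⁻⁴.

S ≈ 120 W/m²

(1−a)S·πr² = σ·4πr²·T⁴ ⇒ S = 4σT⁴/(1−a).
S = 4·5.67×10⁻⁸·4.300×10⁸/0.810.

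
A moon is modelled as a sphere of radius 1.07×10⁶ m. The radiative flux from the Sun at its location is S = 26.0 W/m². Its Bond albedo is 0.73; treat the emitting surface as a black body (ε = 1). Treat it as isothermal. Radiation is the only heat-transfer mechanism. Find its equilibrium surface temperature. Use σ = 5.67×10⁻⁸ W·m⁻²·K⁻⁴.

T ≈ 74.6 K

At equilibrium, absorbed power = emitted power.
Absorbing cross-section = πr² = 3.597×10¹² m²; emitting surface = 4πr² = 1.439×10¹³ m² (ratio 4).
(1−a)S·A_cross = εσ·A_surf·T⁴  ⇒  T⁴ = (1−a)S/(4σ).
T⁴ = 0.270·26.0/(4·5.67×10⁻⁸) = 3.095×10⁷ K⁴.
T = (3.095×10⁷)^(1/4).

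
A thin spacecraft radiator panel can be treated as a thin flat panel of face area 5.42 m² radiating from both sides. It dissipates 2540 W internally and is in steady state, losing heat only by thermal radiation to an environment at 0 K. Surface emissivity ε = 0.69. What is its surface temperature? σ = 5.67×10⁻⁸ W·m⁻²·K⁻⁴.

Steady state: internal power = radiated power, P = εσA T⁴.
Radiating area A = 2·5.42 = 10.84 m².
T⁴ = P/(εσA) = 2540/(0.69·5.67×10⁻⁸·10.84) = 5.989×10⁹ K⁴.
T = (5.989×10⁹)^(1/4).

T ≈ 278 K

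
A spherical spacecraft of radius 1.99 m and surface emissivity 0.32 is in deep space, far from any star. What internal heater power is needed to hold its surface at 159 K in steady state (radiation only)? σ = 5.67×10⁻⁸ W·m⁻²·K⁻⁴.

P ≈ 577 W

P = εσ·4πr²·T⁴.
4πr² = 49.76 m²; T⁴ = 6.391×10⁸ K⁴.
P = 0.32·5.67×10⁻⁸·49.76·6.391×10⁸.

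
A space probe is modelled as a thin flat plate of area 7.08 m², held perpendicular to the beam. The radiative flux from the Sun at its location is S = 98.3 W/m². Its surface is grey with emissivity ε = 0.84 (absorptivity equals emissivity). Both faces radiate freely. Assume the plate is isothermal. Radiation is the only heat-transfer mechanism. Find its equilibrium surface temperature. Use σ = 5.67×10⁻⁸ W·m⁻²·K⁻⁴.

At equilibrium, absorbed power = emitted power.
Absorbing cross-section = A = 7.080 m²; emitting surface = 2A = 14.16 m² (ratio 2).
εS·A_cross = εσ·A_surf·T⁴  ⇒  T⁴ = S/(2σ)   (ε cancels).
T⁴ = 98.3/(2·5.67×10⁻⁸) = 8.668×10⁸ K⁴.
T = (8.668×10⁸)^(1/4).

T ≈ 172 K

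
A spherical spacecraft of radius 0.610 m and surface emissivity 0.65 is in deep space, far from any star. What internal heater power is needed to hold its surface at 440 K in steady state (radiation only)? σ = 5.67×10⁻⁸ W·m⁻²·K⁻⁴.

P = εσ·4πr²·T⁴.
4πr² = 4.676 m²; T⁴ = 3.748×10¹⁰ K⁴.
P = 0.65·5.67×10⁻⁸·4.676·3.748×10¹⁰.

P ≈ 6460 W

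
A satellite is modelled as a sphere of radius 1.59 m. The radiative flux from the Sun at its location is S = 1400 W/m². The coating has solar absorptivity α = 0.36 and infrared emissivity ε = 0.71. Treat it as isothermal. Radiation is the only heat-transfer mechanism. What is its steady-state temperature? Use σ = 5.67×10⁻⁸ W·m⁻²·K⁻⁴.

T ≈ 237 K

At equilibrium, absorbed power = emitted power.
Absorbing cross-section = πr² = 7.942 m²; emitting surface = 4πr² = 31.77 m² (ratio 4).
αS·A_cross = εσ·A_surf·T⁴  ⇒  T⁴ = αS/(ε·4σ).
T⁴ = 0.360·1400/(0.71·4·5.67×10⁻⁸) = 3.130×10⁹ K⁴.
T = (3.130×10⁹)^(1/4).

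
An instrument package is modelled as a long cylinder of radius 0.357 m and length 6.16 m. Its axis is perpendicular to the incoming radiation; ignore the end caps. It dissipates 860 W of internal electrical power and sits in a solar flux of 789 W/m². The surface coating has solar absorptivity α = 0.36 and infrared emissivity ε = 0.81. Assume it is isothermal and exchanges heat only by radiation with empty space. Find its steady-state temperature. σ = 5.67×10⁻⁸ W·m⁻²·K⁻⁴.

At steady state, absorbed solar power + internal power = radiated power.
Absorbed: α·S·A_cross = 0.36·789·4.398 = 1249 W (cross-section 2rL).
Total input = 1249 + 860 = 2109 W.
Radiated: εσ·A_surf·T⁴ with A_surf = 2πrL = 13.82 m².
T⁴ = 2109/(0.81·5.67×10⁻⁸·13.82) = 3.324×10⁹ K⁴.

T ≈ 240 K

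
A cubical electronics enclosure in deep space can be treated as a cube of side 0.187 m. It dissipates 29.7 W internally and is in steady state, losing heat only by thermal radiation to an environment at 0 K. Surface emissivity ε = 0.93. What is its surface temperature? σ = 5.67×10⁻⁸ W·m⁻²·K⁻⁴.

T ≈ 228 K

Steady state: internal power = radiated power, P = εσA T⁴.
Radiating area A = 6L² = 0.2098 m².
T⁴ = P/(εσA) = 29.7/(0.93·5.67×10⁻⁸·0.2098) = 2.684×10⁹ K⁴.
T = (2.684×10⁹)^(1/4).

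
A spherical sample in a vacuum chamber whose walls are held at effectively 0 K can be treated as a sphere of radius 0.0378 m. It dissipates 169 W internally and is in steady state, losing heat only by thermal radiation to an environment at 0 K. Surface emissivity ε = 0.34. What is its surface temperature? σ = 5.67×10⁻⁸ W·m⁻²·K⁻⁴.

Steady state: internal power = radiated power, P = εσA T⁴.
Radiating area A = 4πr² = 0.01796 m².
T⁴ = P/(εσA) = 169/(0.34·5.67×10⁻⁸·0.01796) = 4.882×10¹¹ K⁴.
T = (4.882×10¹¹)^(1/4).

T ≈ 836 K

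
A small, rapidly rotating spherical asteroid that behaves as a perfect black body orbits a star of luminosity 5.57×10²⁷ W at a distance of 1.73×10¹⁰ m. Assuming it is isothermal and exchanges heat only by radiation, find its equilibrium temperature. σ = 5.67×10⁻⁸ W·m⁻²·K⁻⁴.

First find the stellar flux at distance d: S = L/(4πd²) = 5.57×10²⁷/(4π·(1.73×10¹⁰)²) = 1.481×10⁶ W/m².
For an isothermal sphere, absorbed (1−a)S·πr² = emitted σ·4πr²·T⁴, so T⁴ = (1−a)S/(4σ).
T⁴ = 1.00·1.481×10⁶/(4·5.67×10⁻⁸) = 6.530×10¹² K⁴.

T ≈ 1600 K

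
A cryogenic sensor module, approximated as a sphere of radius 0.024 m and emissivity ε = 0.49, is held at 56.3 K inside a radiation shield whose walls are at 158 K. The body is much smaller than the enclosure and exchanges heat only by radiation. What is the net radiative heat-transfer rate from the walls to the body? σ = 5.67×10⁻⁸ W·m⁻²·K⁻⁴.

P_net ≈ 0.123 W

For a small grey body in a large enclosure: P_net = εσA(T_body⁴ − T_wall⁴).
A = 4πr² = 0.007238 m²; T_body⁴ − T_wall⁴ = 1.005×10⁷ − 6.232×10⁸ = -6.132×10⁸ K⁴.
|P_net| = 0.49·5.67×10⁻⁸·0.007238·6.132×10⁸.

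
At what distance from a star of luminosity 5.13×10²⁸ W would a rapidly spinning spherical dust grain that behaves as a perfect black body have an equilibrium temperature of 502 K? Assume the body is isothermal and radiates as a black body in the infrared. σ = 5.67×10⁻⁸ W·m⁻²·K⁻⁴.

For an isothermal black-emitting sphere, (1−a)S·πr² = σ·4πr²·T⁴ ⇒ S = 4σT⁴/(1−a).
S = 4·5.67×10⁻⁸·(502)⁴/1.00 = 14400 W/m².
Flux falls as S = L/(4πd²), so d = √(L/(4πS)) = √(5.13×10²⁸/(4π·14400)).

d ≈ 5.32×10¹¹ m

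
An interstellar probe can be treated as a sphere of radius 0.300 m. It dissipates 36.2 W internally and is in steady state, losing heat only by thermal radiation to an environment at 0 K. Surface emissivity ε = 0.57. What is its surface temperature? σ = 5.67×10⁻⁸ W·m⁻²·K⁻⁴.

T ≈ 177 K

Steady state: internal power = radiated power, P = εσA T⁴.
Radiating area A = 4πr² = 1.131 m².
T⁴ = P/(εσA) = 36.2/(0.57·5.67×10⁻⁸·1.131) = 9.904×10⁸ K⁴.
T = (9.904×10⁸)^(1/4).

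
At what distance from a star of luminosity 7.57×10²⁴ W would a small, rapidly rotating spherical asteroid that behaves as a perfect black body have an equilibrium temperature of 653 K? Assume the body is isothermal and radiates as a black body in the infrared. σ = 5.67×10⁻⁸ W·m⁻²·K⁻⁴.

For an isothermal black-emitting sphere, (1−a)S·πr² = σ·4πr²·T⁴ ⇒ S = 4σT⁴/(1−a).
S = 4·5.67×10⁻⁸·(653)⁴/1.00 = 41240 W/m².
Flux falls as S = L/(4πd²), so d = √(L/(4πS)) = √(7.57×10²⁴/(4π·41240)).

d ≈ 3.82×10⁹ m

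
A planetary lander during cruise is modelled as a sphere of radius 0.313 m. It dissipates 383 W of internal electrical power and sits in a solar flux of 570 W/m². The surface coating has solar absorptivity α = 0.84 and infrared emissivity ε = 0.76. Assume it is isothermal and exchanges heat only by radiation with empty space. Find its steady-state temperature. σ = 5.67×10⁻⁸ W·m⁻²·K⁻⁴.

T ≈ 316 K

At steady state, absorbed solar power + internal power = radiated power.
Absorbed: α·S·A_cross = 0.84·570·0.3078 = 147.4 W (cross-section πr²).
Total input = 147.4 + 383 = 530.4 W.
Radiated: εσ·A_surf·T⁴ with A_surf = 4πr² = 1.231 m².
T⁴ = 530.4/(0.76·5.67×10⁻⁸·1.231) = 9.997×10⁹ K⁴.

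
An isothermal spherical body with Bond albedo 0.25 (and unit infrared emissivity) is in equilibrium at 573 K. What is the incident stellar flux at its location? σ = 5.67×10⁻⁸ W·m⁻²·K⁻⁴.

(1−a)S·πr² = σ·4πr²·T⁴ ⇒ S = 4σT⁴/(1−a).
S = 4·5.67×10⁻⁸·1.078×10¹¹/0.750.

S ≈ 32600 W/m²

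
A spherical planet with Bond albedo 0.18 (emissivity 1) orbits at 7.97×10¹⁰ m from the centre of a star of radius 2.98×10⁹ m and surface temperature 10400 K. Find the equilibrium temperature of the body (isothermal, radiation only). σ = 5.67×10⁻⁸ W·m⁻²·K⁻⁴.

T ≈ 1350 K

The star's surface emits σT_*⁴; at distance d the flux is S = σT_*⁴(R_*/d)².
S = 5.67×10⁻⁸·(10400)⁴·(2.98×10⁹/7.97×10¹⁰)² = 9.273×10⁵ W/m².
For an isothermal sphere T⁴ = (1−a)S/(4σ) = 3.353×10¹² K⁴.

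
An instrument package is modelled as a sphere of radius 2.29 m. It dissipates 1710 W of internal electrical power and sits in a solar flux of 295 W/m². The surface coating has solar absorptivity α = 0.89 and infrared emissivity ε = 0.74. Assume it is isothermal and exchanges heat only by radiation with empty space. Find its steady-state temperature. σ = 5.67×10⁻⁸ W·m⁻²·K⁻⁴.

At steady state, absorbed solar power + internal power = radiated power.
Absorbed: α·S·A_cross = 0.89·295·16.47 = 4325 W (cross-section πr²).
Total input = 4325 + 1710 = 6035 W.
Radiated: εσ·A_surf·T⁴ with A_surf = 4πr² = 65.90 m².
T⁴ = 6035/(0.74·5.67×10⁻⁸·65.90) = 2.183×10⁹ K⁴.

T ≈ 216 K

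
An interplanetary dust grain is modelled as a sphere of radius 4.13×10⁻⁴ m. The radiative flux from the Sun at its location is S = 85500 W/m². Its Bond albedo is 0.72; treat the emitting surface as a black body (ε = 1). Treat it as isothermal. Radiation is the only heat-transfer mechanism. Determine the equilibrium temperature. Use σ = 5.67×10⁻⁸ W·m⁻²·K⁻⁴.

At equilibrium, absorbed power = emitted power.
Absorbing cross-section = πr² = 5.359×10⁻⁷ m²; emitting surface = 4πr² = 2.143×10⁻⁶ m² (ratio 4).
(1−a)S·A_cross = εσ·A_surf·T⁴  ⇒  T⁴ = (1−a)S/(4σ).
T⁴ = 0.280·85500/(4·5.67×10⁻⁸) = 1.056×10¹¹ K⁴.
T = (1.056×10¹¹)^(1/4).

T ≈ 570 K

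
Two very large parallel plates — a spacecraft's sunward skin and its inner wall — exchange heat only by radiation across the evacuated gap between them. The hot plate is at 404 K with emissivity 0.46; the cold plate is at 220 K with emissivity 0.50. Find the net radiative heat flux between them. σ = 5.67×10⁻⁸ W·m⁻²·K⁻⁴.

q ≈ 434 W/m²

For two infinite grey parallel plates, q = σ(T₁⁴ − T₂⁴)/(1/ε₁ + 1/ε₂ − 1).
T₁⁴ − T₂⁴ = 2.664×10¹⁰ − 2.343×10⁹ = 2.430×10¹⁰ K⁴.
1/ε₁ + 1/ε₂ − 1 = 2.174 + 2.000 − 1 = 3.174.
q = 5.67×10⁻⁸ × 2.430×10¹⁰ / 3.174.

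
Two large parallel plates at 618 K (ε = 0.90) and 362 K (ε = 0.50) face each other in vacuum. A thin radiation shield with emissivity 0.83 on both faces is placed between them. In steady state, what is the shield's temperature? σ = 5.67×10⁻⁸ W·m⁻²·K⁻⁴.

In steady state the net flux on the hot side equals that on the cold side.
σ(T₁⁴−T_s⁴)/D₁ = σ(T_s⁴−T₂⁴)/D₂, with D₁ = 1/ε₁+1/ε_s−1 = 1.316, D₂ = 1/ε_s+1/ε₂−1 = 2.205.
Solve for T_s⁴: T_s⁴ = (D₂·T₁⁴ + D₁·T₂⁴)/(D₁+D₂) = 9.776×10¹⁰ K⁴.

T_s ≈ 559 K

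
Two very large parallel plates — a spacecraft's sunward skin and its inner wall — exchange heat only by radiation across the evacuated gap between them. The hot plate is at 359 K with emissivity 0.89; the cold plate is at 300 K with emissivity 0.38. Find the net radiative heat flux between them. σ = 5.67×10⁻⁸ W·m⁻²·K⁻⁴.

q ≈ 175 W/m²

For two infinite grey parallel plates, q = σ(T₁⁴ − T₂⁴)/(1/ε₁ + 1/ε₂ − 1).
T₁⁴ − T₂⁴ = 1.661×10¹⁰ − 8.100×10⁹ = 8.510×10⁹ K⁴.
1/ε₁ + 1/ε₂ − 1 = 1.124 + 2.632 − 1 = 2.755.
q = 5.67×10⁻⁸ × 8.510×10⁹ / 2.755.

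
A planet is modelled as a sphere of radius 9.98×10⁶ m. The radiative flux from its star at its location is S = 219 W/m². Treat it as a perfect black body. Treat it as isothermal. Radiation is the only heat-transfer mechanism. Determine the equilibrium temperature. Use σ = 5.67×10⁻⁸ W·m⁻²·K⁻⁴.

At equilibrium, absorbed power = emitted power.
Absorbing cross-section = πr² = 3.129×10¹⁴ m²; emitting surface = 4πr² = 1.252×10¹⁵ m² (ratio 4).
S·A_cross = εσ·A_surf·T⁴  ⇒  T⁴ = S/(4σ).
T⁴ = 1.00·219/(4·5.67×10⁻⁸) = 9.656×10⁸ K⁴.
T = (9.656×10⁸)^(1/4).

T ≈ 176 K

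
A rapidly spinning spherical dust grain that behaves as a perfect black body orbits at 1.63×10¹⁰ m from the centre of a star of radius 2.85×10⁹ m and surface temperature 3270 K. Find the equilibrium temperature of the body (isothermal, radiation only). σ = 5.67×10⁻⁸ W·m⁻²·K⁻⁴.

T ≈ 967 K

The star's surface emits σT_*⁴; at distance d the flux is S = σT_*⁴(R_*/d)².
S = 5.67×10⁻⁸·(3270)⁴·(2.85×10⁹/1.63×10¹⁰)² = 1.982×10⁵ W/m².
For an isothermal sphere T⁴ = (1−a)S/(4σ) = 8.739×10¹¹ K⁴.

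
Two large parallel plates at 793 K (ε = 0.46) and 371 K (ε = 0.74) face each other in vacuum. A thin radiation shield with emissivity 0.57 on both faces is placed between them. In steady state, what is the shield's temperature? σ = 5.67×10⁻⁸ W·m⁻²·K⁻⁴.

T_s ≈ 648 K

In steady state the net flux on the hot side equals that on the cold side.
σ(T₁⁴−T_s⁴)/D₁ = σ(T_s⁴−T₂⁴)/D₂, with D₁ = 1/ε₁+1/ε_s−1 = 2.928, D₂ = 1/ε_s+1/ε₂−1 = 2.106.
Solve for T_s⁴: T_s⁴ = (D₂·T₁⁴ + D₁·T₂⁴)/(D₁+D₂) = 1.764×10¹¹ K⁴.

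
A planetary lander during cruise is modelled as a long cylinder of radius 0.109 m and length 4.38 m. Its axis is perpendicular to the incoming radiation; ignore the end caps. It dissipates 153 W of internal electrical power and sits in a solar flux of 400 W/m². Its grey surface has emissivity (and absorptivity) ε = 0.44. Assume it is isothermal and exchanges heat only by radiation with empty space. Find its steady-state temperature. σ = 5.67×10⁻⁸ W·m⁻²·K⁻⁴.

T ≈ 256 K

At steady state, absorbed solar power + internal power = radiated power.
Absorbed: α·S·A_cross = 0.44·400·0.9548 = 168.1 W (cross-section 2rL).
Total input = 168.1 + 153 = 321.1 W.
Radiated: εσ·A_surf·T⁴ with A_surf = 2πrL = 3.000 m².
T⁴ = 321.1/(0.44·5.67×10⁻⁸·3.000) = 4.290×10⁹ K⁴.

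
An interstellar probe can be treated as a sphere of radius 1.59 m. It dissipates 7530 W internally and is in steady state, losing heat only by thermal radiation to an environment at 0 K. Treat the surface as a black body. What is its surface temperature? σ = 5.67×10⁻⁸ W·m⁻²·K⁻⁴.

T ≈ 254 K

Steady state: internal power = radiated power, P = εσA T⁴.
Radiating area A = 4πr² = 31.77 m².
T⁴ = P/(εσA) = 7530/(1.0·5.67×10⁻⁸·31.77) = 4.180×10⁹ K⁴.
T = (4.180×10⁹)^(1/4).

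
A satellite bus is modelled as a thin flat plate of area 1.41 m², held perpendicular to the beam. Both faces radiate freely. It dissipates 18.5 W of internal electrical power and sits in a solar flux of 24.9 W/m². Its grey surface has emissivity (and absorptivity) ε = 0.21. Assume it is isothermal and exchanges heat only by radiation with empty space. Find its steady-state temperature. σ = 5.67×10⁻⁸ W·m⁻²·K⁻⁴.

T ≈ 167 K

At steady state, absorbed solar power + internal power = radiated power.
Absorbed: α·S·A_cross = 0.21·24.9·1.410 = 7.373 W (cross-section A).
Total input = 7.373 + 18.5 = 25.87 W.
Radiated: εσ·A_surf·T⁴ with A_surf = 2A = 2.820 m².
T⁴ = 25.87/(0.21·5.67×10⁻⁸·2.820) = 7.705×10⁸ K⁴.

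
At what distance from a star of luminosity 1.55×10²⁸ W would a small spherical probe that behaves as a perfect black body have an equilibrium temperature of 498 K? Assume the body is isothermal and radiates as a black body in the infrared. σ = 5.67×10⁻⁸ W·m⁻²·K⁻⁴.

d ≈ 2.97×10¹¹ m

For an isothermal black-emitting sphere, (1−a)S·πr² = σ·4πr²·T⁴ ⇒ S = 4σT⁴/(1−a).
S = 4·5.67×10⁻⁸·(498)⁴/1.00 = 13950 W/m².
Flux falls as S = L/(4πd²), so d = √(L/(4πS)) = √(1.55×10²⁸/(4π·13950)).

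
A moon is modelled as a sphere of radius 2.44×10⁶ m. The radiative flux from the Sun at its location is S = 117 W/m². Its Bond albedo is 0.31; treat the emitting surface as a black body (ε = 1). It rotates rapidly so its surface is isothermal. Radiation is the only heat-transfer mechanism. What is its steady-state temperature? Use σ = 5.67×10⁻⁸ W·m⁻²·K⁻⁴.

At equilibrium, absorbed power = emitted power.
Absorbing cross-section = πr² = 1.870×10¹³ m²; emitting surface = 4πr² = 7.482×10¹³ m² (ratio 4).
(1−a)S·A_cross = εσ·A_surf·T⁴  ⇒  T⁴ = (1−a)S/(4σ).
T⁴ = 0.690·117/(4·5.67×10⁻⁸) = 3.560×10⁸ K⁴.
T = (3.560×10⁸)^(1/4).

T ≈ 137 K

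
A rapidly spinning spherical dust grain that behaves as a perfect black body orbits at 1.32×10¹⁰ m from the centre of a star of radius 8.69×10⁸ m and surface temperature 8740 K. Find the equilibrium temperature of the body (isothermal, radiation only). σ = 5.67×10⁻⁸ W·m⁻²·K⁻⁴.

T ≈ 1590 K

The star's surface emits σT_*⁴; at distance d the flux is S = σT_*⁴(R_*/d)².
S = 5.67×10⁻⁸·(8740)⁴·(8.69×10⁸/1.32×10¹⁰)² = 1.434×10⁶ W/m².
For an isothermal sphere T⁴ = (1−a)S/(4σ) = 6.322×10¹² K⁴.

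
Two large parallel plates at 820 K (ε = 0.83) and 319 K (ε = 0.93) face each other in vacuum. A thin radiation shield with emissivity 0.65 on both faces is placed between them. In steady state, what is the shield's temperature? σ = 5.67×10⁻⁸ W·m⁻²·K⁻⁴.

In steady state the net flux on the hot side equals that on the cold side.
σ(T₁⁴−T_s⁴)/D₁ = σ(T_s⁴−T₂⁴)/D₂, with D₁ = 1/ε₁+1/ε_s−1 = 1.743, D₂ = 1/ε_s+1/ε₂−1 = 1.614.
Solve for T_s⁴: T_s⁴ = (D₂·T₁⁴ + D₁·T₂⁴)/(D₁+D₂) = 2.227×10¹¹ K⁴.

T_s ≈ 687 K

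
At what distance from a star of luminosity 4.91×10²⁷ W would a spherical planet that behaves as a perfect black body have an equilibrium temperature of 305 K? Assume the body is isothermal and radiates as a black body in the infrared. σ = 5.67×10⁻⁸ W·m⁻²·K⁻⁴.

For an isothermal black-emitting sphere, (1−a)S·πr² = σ·4πr²·T⁴ ⇒ S = 4σT⁴/(1−a).
S = 4·5.67×10⁻⁸·(305)⁴/1.00 = 1963 W/m².
Flux falls as S = L/(4πd²), so d = √(L/(4πS)) = √(4.91×10²⁷/(4π·1963)).

d ≈ 4.46×10¹¹ m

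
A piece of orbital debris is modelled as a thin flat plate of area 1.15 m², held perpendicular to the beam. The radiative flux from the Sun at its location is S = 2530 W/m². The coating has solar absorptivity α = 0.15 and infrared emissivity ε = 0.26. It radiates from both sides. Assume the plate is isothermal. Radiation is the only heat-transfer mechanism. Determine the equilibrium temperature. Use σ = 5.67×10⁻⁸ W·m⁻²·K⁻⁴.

T ≈ 337 K

At equilibrium, absorbed power = emitted power.
Absorbing cross-section = A = 1.150 m²; emitting surface = 2A = 2.300 m² (ratio 2).
αS·A_cross = εσ·A_surf·T⁴  ⇒  T⁴ = αS/(ε·2σ).
T⁴ = 0.150·2530/(0.26·2·5.67×10⁻⁸) = 1.287×10¹⁰ K⁴.
T = (1.287×10¹⁰)^(1/4).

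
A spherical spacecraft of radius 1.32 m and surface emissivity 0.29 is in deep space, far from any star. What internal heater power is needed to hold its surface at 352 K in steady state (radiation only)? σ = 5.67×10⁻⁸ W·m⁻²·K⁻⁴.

P = εσ·4πr²·T⁴.
4πr² = 21.90 m²; T⁴ = 1.535×10¹⁰ K⁴.
P = 0.29·5.67×10⁻⁸·21.90·1.535×10¹⁰.

P ≈ 5530 W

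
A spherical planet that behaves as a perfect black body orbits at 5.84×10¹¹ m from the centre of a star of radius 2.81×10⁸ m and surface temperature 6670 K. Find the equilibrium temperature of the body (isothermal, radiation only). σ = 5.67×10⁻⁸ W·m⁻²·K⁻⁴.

T ≈ 103 K

The star's surface emits σT_*⁴; at distance d the flux is S = σT_*⁴(R_*/d)².
S = 5.67×10⁻⁸·(6670)⁴·(2.81×10⁸/5.84×10¹¹)² = 25.98 W/m².
For an isothermal sphere T⁴ = (1−a)S/(4σ) = 1.146×10⁸ K⁴.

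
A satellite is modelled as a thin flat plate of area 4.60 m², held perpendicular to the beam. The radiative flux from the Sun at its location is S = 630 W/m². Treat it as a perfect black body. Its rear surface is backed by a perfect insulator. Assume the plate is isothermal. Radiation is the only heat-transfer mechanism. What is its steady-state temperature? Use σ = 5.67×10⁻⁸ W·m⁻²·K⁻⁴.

At equilibrium, absorbed power = emitted power.
Absorbing cross-section = A = 4.600 m²; emitting surface = A = 4.600 m² (ratio 1).
S·A_cross = εσ·A_surf·T⁴  ⇒  T⁴ = S/(1σ).
T⁴ = 1.00·630/(1·5.67×10⁻⁸) = 1.111×10¹⁰ K⁴.
T = (1.111×10¹⁰)^(1/4).

T ≈ 325 K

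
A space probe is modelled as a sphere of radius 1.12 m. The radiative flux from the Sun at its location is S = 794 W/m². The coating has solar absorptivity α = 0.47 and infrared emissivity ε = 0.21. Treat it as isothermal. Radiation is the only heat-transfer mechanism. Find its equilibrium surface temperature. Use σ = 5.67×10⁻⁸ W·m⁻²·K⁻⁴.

T ≈ 298 K

At equilibrium, absorbed power = emitted power.
Absorbing cross-section = πr² = 3.941 m²; emitting surface = 4πr² = 15.76 m² (ratio 4).
αS·A_cross = εσ·A_surf·T⁴  ⇒  T⁴ = αS/(ε·4σ).
T⁴ = 0.470·794/(0.21·4·5.67×10⁻⁸) = 7.835×10⁹ K⁴.
T = (7.835×10⁹)^(1/4).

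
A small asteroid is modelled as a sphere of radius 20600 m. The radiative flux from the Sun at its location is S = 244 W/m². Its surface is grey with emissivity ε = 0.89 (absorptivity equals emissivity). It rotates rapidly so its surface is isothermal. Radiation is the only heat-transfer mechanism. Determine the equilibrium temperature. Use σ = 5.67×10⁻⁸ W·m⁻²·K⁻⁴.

T ≈ 181 K

At equilibrium, absorbed power = emitted power.
Absorbing cross-section = πr² = 1.333×10⁹ m²; emitting surface = 4πr² = 5.333×10⁹ m² (ratio 4).
εS·A_cross = εσ·A_surf·T⁴  ⇒  T⁴ = S/(4σ)   (ε cancels).
T⁴ = 244/(4·5.67×10⁻⁸) = 1.076×10⁹ K⁴.
T = (1.076×10⁹)^(1/4).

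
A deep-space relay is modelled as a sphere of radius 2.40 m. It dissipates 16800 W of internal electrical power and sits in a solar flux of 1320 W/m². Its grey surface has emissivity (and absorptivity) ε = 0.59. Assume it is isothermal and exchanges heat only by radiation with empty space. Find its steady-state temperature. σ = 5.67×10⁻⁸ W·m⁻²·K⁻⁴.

T ≈ 336 K

At steady state, absorbed solar power + internal power = radiated power.
Absorbed: α·S·A_cross = 0.59·1320·18.10 = 14090 W (cross-section πr²).
Total input = 14090 + 16800 = 30890 W.
Radiated: εσ·A_surf·T⁴ with A_surf = 4πr² = 72.38 m².
T⁴ = 30890/(0.59·5.67×10⁻⁸·72.38) = 1.276×10¹⁰ K⁴.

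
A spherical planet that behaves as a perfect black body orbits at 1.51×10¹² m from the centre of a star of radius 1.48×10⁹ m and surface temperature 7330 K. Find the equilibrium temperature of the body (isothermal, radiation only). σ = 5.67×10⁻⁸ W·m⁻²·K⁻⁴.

The star's surface emits σT_*⁴; at distance d the flux is S = σT_*⁴(R_*/d)².
S = 5.67×10⁻⁸·(7330)⁴·(1.48×10⁹/1.51×10¹²)² = 157.2 W/m².
For an isothermal sphere T⁴ = (1−a)S/(4σ) = 6.933×10⁸ K⁴.

T ≈ 162 K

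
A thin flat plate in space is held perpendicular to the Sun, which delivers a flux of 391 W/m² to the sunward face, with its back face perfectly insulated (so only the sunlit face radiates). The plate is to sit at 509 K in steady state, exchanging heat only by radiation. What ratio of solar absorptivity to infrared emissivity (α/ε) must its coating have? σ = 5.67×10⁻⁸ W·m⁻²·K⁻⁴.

α/ε ≈ 9.73

Balance: αS·A = εσ·1A·T⁴ ⇒ α/ε = σT⁴/S.
α/ε = 5.67×10⁻⁸·(509)⁴/391 = 5.67×10⁻⁸·6.712×10¹⁰/391.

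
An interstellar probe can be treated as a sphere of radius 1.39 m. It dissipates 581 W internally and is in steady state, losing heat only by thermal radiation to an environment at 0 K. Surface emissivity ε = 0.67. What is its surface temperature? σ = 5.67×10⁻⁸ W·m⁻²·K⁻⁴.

T ≈ 158 K

Steady state: internal power = radiated power, P = εσA T⁴.
Radiating area A = 4πr² = 24.28 m².
T⁴ = P/(εσA) = 581/(0.67·5.67×10⁻⁸·24.28) = 6.299×10⁸ K⁴.
T = (6.299×10⁸)^(1/4).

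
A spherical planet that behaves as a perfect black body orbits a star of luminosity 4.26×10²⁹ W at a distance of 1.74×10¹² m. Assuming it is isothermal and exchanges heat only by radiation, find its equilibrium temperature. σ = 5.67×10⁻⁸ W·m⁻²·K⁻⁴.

First find the stellar flux at distance d: S = L/(4πd²) = 4.26×10²⁹/(4π·(1.74×10¹²)²) = 11200 W/m².
For an isothermal sphere, absorbed (1−a)S·πr² = emitted σ·4πr²·T⁴, so T⁴ = (1−a)S/(4σ).
T⁴ = 1.00·11200/(4·5.67×10⁻⁸) = 4.937×10¹⁰ K⁴.

T ≈ 471 K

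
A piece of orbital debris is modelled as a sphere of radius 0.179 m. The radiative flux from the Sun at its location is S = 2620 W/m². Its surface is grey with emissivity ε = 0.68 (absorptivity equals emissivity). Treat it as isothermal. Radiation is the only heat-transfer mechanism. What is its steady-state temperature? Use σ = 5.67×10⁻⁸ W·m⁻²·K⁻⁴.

T ≈ 328 K

At equilibrium, absorbed power = emitted power.
Absorbing cross-section = πr² = 0.1007 m²; emitting surface = 4πr² = 0.4026 m² (ratio 4).
εS·A_cross = εσ·A_surf·T⁴  ⇒  T⁴ = S/(4σ)   (ε cancels).
T⁴ = 2620/(4·5.67×10⁻⁸) = 1.155×10¹⁰ K⁴.
T = (1.155×10¹⁰)^(1/4).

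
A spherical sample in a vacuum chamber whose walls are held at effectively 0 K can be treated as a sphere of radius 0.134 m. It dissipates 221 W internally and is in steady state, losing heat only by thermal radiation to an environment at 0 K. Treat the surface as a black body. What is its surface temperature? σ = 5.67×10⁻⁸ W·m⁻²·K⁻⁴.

T ≈ 363 K

Steady state: internal power = radiated power, P = εσA T⁴.
Radiating area A = 4πr² = 0.2256 m².
T⁴ = P/(εσA) = 221/(1.0·5.67×10⁻⁸·0.2256) = 1.727×10¹⁰ K⁴.
T = (1.727×10¹⁰)^(1/4).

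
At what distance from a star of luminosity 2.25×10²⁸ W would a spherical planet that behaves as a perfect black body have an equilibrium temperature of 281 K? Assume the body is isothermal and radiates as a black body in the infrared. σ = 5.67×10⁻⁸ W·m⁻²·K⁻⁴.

d ≈ 1.13×10¹² m

For an isothermal black-emitting sphere, (1−a)S·πr² = σ·4πr²·T⁴ ⇒ S = 4σT⁴/(1−a).
S = 4·5.67×10⁻⁸·(281)⁴/1.00 = 1414 W/m².
Flux falls as S = L/(4πd²), so d = √(L/(4πS)) = √(2.25×10²⁸/(4π·1414)).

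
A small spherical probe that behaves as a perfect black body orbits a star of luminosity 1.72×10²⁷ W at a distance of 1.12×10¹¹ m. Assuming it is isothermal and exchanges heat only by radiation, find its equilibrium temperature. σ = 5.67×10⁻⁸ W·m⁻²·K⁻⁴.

First find the stellar flux at distance d: S = L/(4πd²) = 1.72×10²⁷/(4π·(1.12×10¹¹)²) = 10910 W/m².
For an isothermal sphere, absorbed (1−a)S·πr² = emitted σ·4πr²·T⁴, so T⁴ = (1−a)S/(4σ).
T⁴ = 1.00·10910/(4·5.67×10⁻⁸) = 4.811×10¹⁰ K⁴.

T ≈ 468 K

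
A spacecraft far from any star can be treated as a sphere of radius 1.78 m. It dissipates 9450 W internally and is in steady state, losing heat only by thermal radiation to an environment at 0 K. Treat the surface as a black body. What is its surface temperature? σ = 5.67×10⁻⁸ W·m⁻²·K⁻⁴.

Steady state: internal power = radiated power, P = εσA T⁴.
Radiating area A = 4πr² = 39.82 m².
T⁴ = P/(εσA) = 9450/(1.0·5.67×10⁻⁸·39.82) = 4.186×10⁹ K⁴.
T = (4.186×10⁹)^(1/4).

T ≈ 254 K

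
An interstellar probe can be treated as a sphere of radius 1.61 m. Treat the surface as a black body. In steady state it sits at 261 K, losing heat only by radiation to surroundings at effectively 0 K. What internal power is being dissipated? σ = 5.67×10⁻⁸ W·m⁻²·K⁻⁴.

P ≈ 8570 W

Steady state: P = εσA T⁴.
A = 4πr² = 32.57 m²; T⁴ = (261)⁴ = 4.640×10⁹ K⁴.
P = 1.0 × 5.67×10⁻⁸ × 32.57 × 4.640×10⁹.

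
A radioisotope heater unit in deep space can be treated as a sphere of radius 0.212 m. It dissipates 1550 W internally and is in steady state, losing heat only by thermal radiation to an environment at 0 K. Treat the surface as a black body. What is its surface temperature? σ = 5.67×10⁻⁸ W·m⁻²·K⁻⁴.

Steady state: internal power = radiated power, P = εσA T⁴.
Radiating area A = 4πr² = 0.5648 m².
T⁴ = P/(εσA) = 1550/(1.0·5.67×10⁻⁸·0.5648) = 4.840×10¹⁰ K⁴.
T = (4.840×10¹⁰)^(1/4).

T ≈ 469 K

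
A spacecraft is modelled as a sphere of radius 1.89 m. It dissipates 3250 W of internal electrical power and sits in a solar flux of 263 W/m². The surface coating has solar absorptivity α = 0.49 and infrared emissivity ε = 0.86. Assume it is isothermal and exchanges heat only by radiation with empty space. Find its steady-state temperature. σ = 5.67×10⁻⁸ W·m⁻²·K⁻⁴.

T ≈ 215 K

At steady state, absorbed solar power + internal power = radiated power.
Absorbed: α·S·A_cross = 0.49·263·11.22 = 1446 W (cross-section πr²).
Total input = 1446 + 3250 = 4696 W.
Radiated: εσ·A_surf·T⁴ with A_surf = 4πr² = 44.89 m².
T⁴ = 4696/(0.86·5.67×10⁻⁸·44.89) = 2.146×10⁹ K⁴.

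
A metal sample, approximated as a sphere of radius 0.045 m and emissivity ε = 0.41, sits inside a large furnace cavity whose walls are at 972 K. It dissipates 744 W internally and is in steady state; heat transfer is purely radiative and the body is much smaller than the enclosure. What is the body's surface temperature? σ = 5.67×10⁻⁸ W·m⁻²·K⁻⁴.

For a small grey body in a large enclosure, net radiated power = εσA(T⁴ − T_w⁴).
Steady state: P = εσA(T⁴ − T_w⁴) with A = 4πr² = 0.02545 m².
T⁴ = P/(εσA) + T_w⁴ = 744/(0.41·5.67×10⁻⁸·0.02545) + (972)⁴
    = 1.258×10¹² + 8.926×10¹¹ = 2.150×10¹² K⁴.

T ≈ 1210 K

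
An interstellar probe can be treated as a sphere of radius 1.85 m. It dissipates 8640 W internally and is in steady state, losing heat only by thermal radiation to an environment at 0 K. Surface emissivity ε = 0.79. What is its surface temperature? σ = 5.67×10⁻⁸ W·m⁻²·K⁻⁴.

Steady state: internal power = radiated power, P = εσA T⁴.
Radiating area A = 4πr² = 43.01 m².
T⁴ = P/(εσA) = 8640/(0.79·5.67×10⁻⁸·43.01) = 4.485×10⁹ K⁴.
T = (4.485×10⁹)^(1/4).

T ≈ 259 K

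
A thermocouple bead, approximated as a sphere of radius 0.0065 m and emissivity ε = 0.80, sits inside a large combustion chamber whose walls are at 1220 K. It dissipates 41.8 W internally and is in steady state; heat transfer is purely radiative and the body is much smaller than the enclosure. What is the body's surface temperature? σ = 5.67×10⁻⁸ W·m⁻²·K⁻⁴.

For a small grey body in a large enclosure, net radiated power = εσA(T⁴ − T_w⁴).
Steady state: P = εσA(T⁴ − T_w⁴) with A = 4πr² = 5.309×10⁻⁴ m².
T⁴ = P/(εσA) + T_w⁴ = 41.8/(0.80·5.67×10⁻⁸·5.309×10⁻⁴) + (1220)⁴
    = 1.736×10¹² + 2.215×10¹² = 3.951×10¹² K⁴.

T ≈ 1410 K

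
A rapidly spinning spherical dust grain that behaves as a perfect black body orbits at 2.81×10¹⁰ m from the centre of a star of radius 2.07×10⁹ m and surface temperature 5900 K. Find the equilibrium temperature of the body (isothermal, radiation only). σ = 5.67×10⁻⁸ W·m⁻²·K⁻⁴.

T ≈ 1130 K

The star's surface emits σT_*⁴; at distance d the flux is S = σT_*⁴(R_*/d)².
S = 5.67×10⁻⁸·(5900)⁴·(2.07×10⁹/2.81×10¹⁰)² = 3.728×10⁵ W/m².
For an isothermal sphere T⁴ = (1−a)S/(4σ) = 1.644×10¹² K⁴.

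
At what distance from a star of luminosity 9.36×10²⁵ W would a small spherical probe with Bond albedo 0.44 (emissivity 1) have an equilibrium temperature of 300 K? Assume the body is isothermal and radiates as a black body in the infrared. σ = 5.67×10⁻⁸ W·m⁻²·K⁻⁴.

d ≈ 4.77×10¹⁰ m

For an isothermal black-emitting sphere, (1−a)S·πr² = σ·4πr²·T⁴ ⇒ S = 4σT⁴/(1−a).
S = 4·5.67×10⁻⁸·(300)⁴/0.560 = 3280 W/m².
Flux falls as S = L/(4πd²), so d = √(L/(4πS)) = √(9.36×10²⁵/(4π·3280)).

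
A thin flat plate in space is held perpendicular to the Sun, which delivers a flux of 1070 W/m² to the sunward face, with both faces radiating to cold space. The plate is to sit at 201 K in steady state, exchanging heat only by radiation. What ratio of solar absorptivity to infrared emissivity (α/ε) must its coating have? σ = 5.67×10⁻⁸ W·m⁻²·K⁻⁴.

Balance: αS·A = εσ·2A·T⁴ ⇒ α/ε = 2σT⁴/S.
α/ε = 2·5.67×10⁻⁸·(201)⁴/1070 = 2·5.67×10⁻⁸·1.632×10⁹/1070.

α/ε ≈ 0.173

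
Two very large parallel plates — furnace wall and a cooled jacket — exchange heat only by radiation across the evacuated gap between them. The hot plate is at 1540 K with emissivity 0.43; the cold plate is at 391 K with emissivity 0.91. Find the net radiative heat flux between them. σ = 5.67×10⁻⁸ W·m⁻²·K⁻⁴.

q ≈ 1.31×10⁵ W/m²

For two infinite grey parallel plates, q = σ(T₁⁴ − T₂⁴)/(1/ε₁ + 1/ε₂ − 1).
T₁⁴ − T₂⁴ = 5.624×10¹² − 2.337×10¹⁰ = 5.601×10¹² K⁴.
1/ε₁ + 1/ε₂ − 1 = 2.326 + 1.099 − 1 = 2.424.
q = 5.67×10⁻⁸ × 5.601×10¹² / 2.424.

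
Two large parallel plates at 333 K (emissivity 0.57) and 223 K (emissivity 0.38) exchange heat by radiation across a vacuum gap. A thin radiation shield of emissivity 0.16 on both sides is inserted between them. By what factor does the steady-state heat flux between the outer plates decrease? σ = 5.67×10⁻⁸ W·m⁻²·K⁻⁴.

factor ≈ 4.40

Without shield: q₀ = σΔ(T⁴)/(1/ε₁+1/ε₂−1) with denominator 3.386.
With shield the two gaps are in series; the resistances add: (1/ε₁+1/ε_s−1)+(1/ε_s+1/ε₂−1) = 7.004+7.882 = 14.89.
Heat-flux ratio q₀/q = 14.89/3.386.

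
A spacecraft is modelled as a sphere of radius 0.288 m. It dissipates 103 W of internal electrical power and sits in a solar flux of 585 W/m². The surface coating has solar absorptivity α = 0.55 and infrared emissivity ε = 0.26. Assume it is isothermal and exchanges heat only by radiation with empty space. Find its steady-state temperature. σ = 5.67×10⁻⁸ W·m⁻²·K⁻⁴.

At steady state, absorbed solar power + internal power = radiated power.
Absorbed: α·S·A_cross = 0.55·585·0.2606 = 83.84 W (cross-section πr²).
Total input = 83.84 + 103 = 186.8 W.
Radiated: εσ·A_surf·T⁴ with A_surf = 4πr² = 1.042 m².
T⁴ = 186.8/(0.26·5.67×10⁻⁸·1.042) = 1.216×10¹⁰ K⁴.

T ≈ 332 K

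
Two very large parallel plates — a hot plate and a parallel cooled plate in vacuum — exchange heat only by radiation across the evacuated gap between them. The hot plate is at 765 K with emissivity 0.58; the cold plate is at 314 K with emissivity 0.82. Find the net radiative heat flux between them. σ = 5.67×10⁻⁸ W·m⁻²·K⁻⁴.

For two infinite grey parallel plates, q = σ(T₁⁴ − T₂⁴)/(1/ε₁ + 1/ε₂ − 1).
T₁⁴ − T₂⁴ = 3.425×10¹¹ − 9.721×10⁹ = 3.328×10¹¹ K⁴.
1/ε₁ + 1/ε₂ − 1 = 1.724 + 1.220 − 1 = 1.944.
q = 5.67×10⁻⁸ × 3.328×10¹¹ / 1.944.

q ≈ 9710 W/m²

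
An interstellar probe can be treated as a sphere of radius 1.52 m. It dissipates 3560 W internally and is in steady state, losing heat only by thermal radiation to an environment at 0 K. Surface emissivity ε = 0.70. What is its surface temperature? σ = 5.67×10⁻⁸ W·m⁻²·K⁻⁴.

T ≈ 236 K

Steady state: internal power = radiated power, P = εσA T⁴.
Radiating area A = 4πr² = 29.03 m².
T⁴ = P/(εσA) = 3560/(0.70·5.67×10⁻⁸·29.03) = 3.089×10⁹ K⁴.
T = (3.089×10⁹)^(1/4).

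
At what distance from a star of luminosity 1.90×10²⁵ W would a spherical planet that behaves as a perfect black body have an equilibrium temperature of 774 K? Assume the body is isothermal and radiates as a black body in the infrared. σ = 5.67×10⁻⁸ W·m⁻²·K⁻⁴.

For an isothermal black-emitting sphere, (1−a)S·πr² = σ·4πr²·T⁴ ⇒ S = 4σT⁴/(1−a).
S = 4·5.67×10⁻⁸·(774)⁴/1.00 = 81400 W/m².
Flux falls as S = L/(4πd²), so d = √(L/(4πS)) = √(1.90×10²⁵/(4π·81400)).

d ≈ 4.31×10⁹ m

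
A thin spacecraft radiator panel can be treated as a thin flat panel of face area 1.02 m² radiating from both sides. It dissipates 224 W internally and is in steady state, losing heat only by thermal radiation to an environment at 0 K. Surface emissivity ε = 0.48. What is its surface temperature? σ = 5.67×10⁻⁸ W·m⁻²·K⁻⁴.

Steady state: internal power = radiated power, P = εσA T⁴.
Radiating area A = 2·1.02 = 2.040 m².
T⁴ = P/(εσA) = 224/(0.48·5.67×10⁻⁸·2.040) = 4.035×10⁹ K⁴.
T = (4.035×10⁹)^(1/4).

T ≈ 252 K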